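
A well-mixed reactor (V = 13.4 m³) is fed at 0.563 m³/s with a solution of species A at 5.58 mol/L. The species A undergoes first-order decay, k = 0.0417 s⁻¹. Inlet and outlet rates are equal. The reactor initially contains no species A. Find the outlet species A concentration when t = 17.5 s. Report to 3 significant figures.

Species balance: V dC/dt = Q C_in − Q C − k V C.
This is linear with rate a = Q/V + k = 0.083715 s⁻¹.
C_ss = Q C_in/(Q + kV) = 2.8005 mol/L; C(t) = C_ss + (C₀ − C_ss) e^(−a t).
C(17.5) = 2.8005 + (-2.8005)·e^(−0.083715·17.5) = 2.8005 + (-2.8005)·0.23108 = 2.1534 mol/L.

2.15 mol/L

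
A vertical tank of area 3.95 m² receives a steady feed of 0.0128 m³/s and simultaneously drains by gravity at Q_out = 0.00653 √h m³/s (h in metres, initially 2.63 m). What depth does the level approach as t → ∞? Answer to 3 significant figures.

3.84 m

Unsteady balance on liquid volume: A dh/dt = Q_in − 0.00653 √h. At steady state dh/dt = 0:
Q_in = 0.00653 √h_ss ⇒ √h_ss = 0.0128/0.00653 = 1.9602.
h_ss = 1.9602² = 3.8423 m. (Since h₀ = 2.63 m < h_ss, the level will rise toward this value.)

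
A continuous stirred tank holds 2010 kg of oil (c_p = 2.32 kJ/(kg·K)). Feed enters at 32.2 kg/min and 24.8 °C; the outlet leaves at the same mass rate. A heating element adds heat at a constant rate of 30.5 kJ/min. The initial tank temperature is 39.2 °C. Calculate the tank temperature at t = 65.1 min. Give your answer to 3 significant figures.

30.1 °C

M c_p dT/dt = ṁ c_p (T_in − T) + Q̇.
τ = M/ṁ = 62.422 min; T_ss = T_in + Q̇/(ṁ c_p) = 24.8 + 30.5/(32.2·2.32) = 25.208 °C.
This is linear first-order; T(t) = T_ss + (T₀ − T_ss) e^(−t/τ).
T(65.1) = 25.208 + (13.992)·e^(−65.1/62.422) = 25.208 + (13.992)·0.35243 = 30.139 °C.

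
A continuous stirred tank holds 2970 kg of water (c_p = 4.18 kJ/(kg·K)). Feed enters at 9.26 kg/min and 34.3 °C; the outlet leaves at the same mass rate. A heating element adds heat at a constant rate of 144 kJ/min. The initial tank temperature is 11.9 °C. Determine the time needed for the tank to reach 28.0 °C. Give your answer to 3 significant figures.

307 min

M c_p dT/dt = ṁ c_p (T_in − T) + Q̇.
τ = M/ṁ = 320.73 min; T_ss = T_in + Q̇/(ṁ c_p) = 38.020 °C.
T(t) = T_ss + (T₀ − T_ss) e^(−t/τ). Set T = 28.0:
e^(−t/τ) = (28.0 − 38.020)/(11.9 − 38.020) = 0.38362
t = −320.73 · ln(0.38362) = 307.30 min.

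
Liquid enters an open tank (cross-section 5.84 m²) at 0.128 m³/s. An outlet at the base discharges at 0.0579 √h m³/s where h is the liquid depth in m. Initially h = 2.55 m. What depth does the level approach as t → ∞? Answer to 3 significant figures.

Level balance: A dh/dt = 0.128 − 0.0579 √h. Setting dh/dt = 0:
Q_in = 0.0579 √h_ss ⇒ √h_ss = 0.128/0.0579 = 2.2107.
h_ss = 2.2107² = 4.8872 m. (Since h₀ = 2.55 m < h_ss, the level will rise toward this value.)

4.89 m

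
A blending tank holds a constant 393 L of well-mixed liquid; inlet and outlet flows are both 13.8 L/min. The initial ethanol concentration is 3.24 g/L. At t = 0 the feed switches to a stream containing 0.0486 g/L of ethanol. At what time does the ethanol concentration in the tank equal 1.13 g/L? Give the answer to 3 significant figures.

30.8 min

Species balance: V dC/dt = Q(C_in − C) ⇒ τ = V/Q = 28.478 min.
C(t) = C_in + (C₀ − C_in) e^(−t/τ). Set C = 1.13 and solve for t:
e^(−t/τ) = (C − C_in)/(C₀ − C_in) = (1.13 − 0.0486)/(3.24 − 0.0486) = 0.33885
t = −τ ln(…) = 28.478 × 1.0822 = 30.819 min.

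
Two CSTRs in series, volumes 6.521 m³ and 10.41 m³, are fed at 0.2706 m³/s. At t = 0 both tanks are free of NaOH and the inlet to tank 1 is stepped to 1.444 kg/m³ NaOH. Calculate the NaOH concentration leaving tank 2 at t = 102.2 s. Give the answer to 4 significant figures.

Time constants: τᵢ = Vᵢ/Q for each well-mixed tank.
τ₁ = 6.521/0.2706 = 24.0983 s; τ₂ = 10.41/0.2706 = 38.4701 s.
Solving the cascade with C₁(0)=C₂(0)=0 gives C₂(t) = C_in[1 − (τ₁ e^(−t/τ₁) − τ₂ e^(−t/τ₂))/(τ₁ − τ₂)].
At t = 102.2: e^(−t/τ₁) = 0.0143937, e^(−t/τ₂) = 0.0701857.
C₂ = 1.444·[1 − (24.0983·0.0143937 − 38.4701·0.0701857)/(-14.3718)] = 1.444·0.836263 = 1.20756 kg/m³.

1.208 kg/m³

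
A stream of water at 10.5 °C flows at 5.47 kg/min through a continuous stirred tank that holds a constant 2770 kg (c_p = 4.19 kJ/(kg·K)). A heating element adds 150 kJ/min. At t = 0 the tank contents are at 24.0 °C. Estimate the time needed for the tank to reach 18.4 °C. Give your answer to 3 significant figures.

828 min

M c_p dT/dt = ṁ c_p (T_in − T) + Q̇.
τ = M/ṁ = 506.40 min; T_ss = T_in + Q̇/(ṁ c_p) = 17.045 °C.
T(t) = T_ss + (T₀ − T_ss) e^(−t/τ). Set T = 18.4:
e^(−t/τ) = (18.4 − 17.045)/(24.0 − 17.045) = 0.19486
t = −506.40 · ln(0.19486) = 828.21 min.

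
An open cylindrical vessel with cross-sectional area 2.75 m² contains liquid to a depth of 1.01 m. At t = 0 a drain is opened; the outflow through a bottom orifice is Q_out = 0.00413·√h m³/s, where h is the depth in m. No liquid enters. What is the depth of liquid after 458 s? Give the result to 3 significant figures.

0.437 m

A dh/dt = −Q_out = −0.00413 √h.
This is separable: 2 d(√h)/dt = −0.00413/A, so √h = √h₀ − (0.00413/(2A)) t.
√h = √1.01 − 0.00413·458/(2·2.75) = 1.0050 − 0.34392 = 0.66107.
h = 0.66107² = 0.43702 m.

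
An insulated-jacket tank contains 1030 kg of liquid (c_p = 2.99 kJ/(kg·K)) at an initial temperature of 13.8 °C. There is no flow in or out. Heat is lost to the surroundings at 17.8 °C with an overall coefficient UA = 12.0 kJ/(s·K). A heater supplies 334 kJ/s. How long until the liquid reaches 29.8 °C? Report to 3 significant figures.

179 s

Lumped-capacitance energy balance: M c_p dT/dt = UA(T_amb − T) + Q̇.
τ = M c_p/UA = 256.64 s; T_ss = T_amb + Q̇/UA = 17.8 + 334/12.0 = 45.633 °C.
T(t) = T_ss + (T₀ − T_ss)e^(−t/τ); set T = 29.8:
t = −τ ln[(T − T_ss)/(T₀ − T_ss)] = −256.64 · ln(0.49738) = 179.24 s.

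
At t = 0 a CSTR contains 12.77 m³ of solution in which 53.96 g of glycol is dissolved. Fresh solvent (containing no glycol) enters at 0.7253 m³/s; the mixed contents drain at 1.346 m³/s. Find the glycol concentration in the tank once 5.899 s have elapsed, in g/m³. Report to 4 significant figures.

2.847 g/m³

Total volume: dV/dt = Q_in − Q_out = -0.620700 m³/s, so V(t) = 12.77 − 0.620700 t and V(5.899) = 9.10849 m³.
Solute balance: dm/dt = 0 − Q_out C = −Q_out m/V(t).
dm/m = −Q_out dt/(V₀ − 0.620700 t); integrating gives ln(m/m₀) = −(Q_out/(Q_in−Q_out)) ln(V/V₀).
m = m₀ (V₀/V)^(Q_out/(Q_in−Q_out)) = 53.96 × (12.77/9.10849)^(-2.16852) = 25.9331 g.
C = m/V = 25.9331/9.10849 = 2.84713 g/m³.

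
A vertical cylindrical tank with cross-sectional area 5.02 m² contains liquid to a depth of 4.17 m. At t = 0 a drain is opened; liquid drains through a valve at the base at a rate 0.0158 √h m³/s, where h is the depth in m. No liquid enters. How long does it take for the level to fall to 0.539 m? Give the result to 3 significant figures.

831 s

Unsteady balance on liquid volume: A dh/dt = −0.0158 √h.
Separate and integrate: 2(√h − √h₀) = −(0.0158/A) t.
t = 2A(√h₀ − √h)/0.0158 = 2·5.02·(√4.17 − √0.539)/0.0158
  = 10.040 × (2.0421 − 0.73417) / 0.0158 = 831.09 s.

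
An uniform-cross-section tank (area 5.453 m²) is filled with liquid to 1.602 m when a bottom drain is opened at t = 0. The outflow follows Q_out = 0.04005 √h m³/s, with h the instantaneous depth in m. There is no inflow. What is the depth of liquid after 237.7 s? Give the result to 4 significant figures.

A dh/dt = −Q_out = −0.04005 √h.
Separate and integrate: 2(√h − √h₀) = −(0.04005/A) t.
√h = √1.602 − 0.04005·237.7/(2·5.453) = 1.26570 − 0.872903 = 0.392798.
h = 0.392798² = 0.154290 m.

0.1543 m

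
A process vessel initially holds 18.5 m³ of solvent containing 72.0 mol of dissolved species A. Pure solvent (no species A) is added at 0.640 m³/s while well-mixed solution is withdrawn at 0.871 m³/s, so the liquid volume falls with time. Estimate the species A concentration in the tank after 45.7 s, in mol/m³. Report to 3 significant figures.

0.374 mol/m³

Total volume: dV/dt = Q_in − Q_out = -0.23100 m³/s, so V(t) = 18.5 − 0.23100 t and V(45.7) = 7.9433 m³.
Solute balance: dm/dt = 0 − Q_out C = −Q_out m/V(t).
dm/m = −Q_out dt/(V₀ − 0.23100 t); integrating gives ln(m/m₀) = −(Q_out/(Q_in−Q_out)) ln(V/V₀).
m = m₀ (V₀/V)^(Q_out/(Q_in−Q_out)) = 72.0 × (18.5/7.9433)^(-3.7706) = 2.9709 mol.
C = m/V = 2.9709/7.9433 = 0.37402 mol/m³.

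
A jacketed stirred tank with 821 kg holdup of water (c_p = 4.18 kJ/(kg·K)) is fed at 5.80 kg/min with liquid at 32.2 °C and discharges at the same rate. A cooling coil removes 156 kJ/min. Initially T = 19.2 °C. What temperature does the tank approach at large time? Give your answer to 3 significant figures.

Unsteady energy balance on the tank contents: M c_p dT/dt = ṁ c_p (T_in − T) − 156.
At steady state dT/dt = 0 ⇒ T_ss = T_in − Q̇/(ṁ c_p) = 32.2 − 156/(5.80·4.18) = 25.765 °C.

25.8 °C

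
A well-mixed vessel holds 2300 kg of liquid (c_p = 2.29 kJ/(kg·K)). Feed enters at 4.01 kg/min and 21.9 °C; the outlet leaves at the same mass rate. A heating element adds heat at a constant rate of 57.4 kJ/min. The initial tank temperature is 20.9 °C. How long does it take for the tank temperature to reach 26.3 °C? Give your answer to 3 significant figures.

783 min

Heat balance on the well-mixed liquid: M c_p dT/dt = ṁ c_p (T_in − T) + 57.4.
τ = M/ṁ = 573.57 min; T_ss = T_in + Q̇/(ṁ c_p) = 28.151 °C.
T(t) = T_ss + (T₀ − T_ss) e^(−t/τ). Set T = 26.3:
e^(−t/τ) = (26.3 − 28.151)/(20.9 − 28.151) = 0.25525
t = −573.57 · ln(0.25525) = 783.21 min.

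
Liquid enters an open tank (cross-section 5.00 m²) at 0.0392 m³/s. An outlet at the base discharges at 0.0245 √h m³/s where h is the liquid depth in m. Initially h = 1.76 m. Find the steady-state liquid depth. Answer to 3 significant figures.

Level balance: A dh/dt = 0.0392 − 0.0245 √h. Setting dh/dt = 0:
Q_in = 0.0245 √h_ss ⇒ √h_ss = 0.0392/0.0245 = 1.6000.
h_ss = 1.6000² = 2.5600 m. (Since h₀ = 1.76 m < h_ss, the level will rise toward this value.)

2.56 m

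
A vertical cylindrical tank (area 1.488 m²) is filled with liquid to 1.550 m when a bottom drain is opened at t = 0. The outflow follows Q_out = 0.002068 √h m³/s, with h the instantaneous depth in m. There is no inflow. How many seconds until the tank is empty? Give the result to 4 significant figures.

1792 s

Unsteady balance on liquid volume: A dh/dt = −0.002068 √h.
∫ h^(−1/2) dh = −(0.002068/A) ∫ dt, giving 2√h = 2√h₀ − (0.002068/A) t.
Set h = 0: 2√h₀ = (0.002068/A) t_empty ⇒ t_empty = 2A√h₀/0.002068.
t_empty = 2·1.488·√1.550/0.002068 = 2.97600·1.24499/0.002068 = 1791.63 s.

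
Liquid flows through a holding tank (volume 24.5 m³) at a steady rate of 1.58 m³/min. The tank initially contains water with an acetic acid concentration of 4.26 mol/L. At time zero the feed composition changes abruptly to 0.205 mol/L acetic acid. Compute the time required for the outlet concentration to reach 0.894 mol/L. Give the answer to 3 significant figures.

Transient balance on the dissolved component: V dC/dt = Q(C_in − C), so τ = V/Q = 15.506 min.
C(t) = C_in + (C₀ − C_in) e^(−t/τ). Set C = 0.894 and solve for t:
e^(−t/τ) = (C − C_in)/(C₀ − C_in) = (0.894 − 0.205)/(4.26 − 0.205) = 0.16991
t = −τ ln(…) = 15.506 × 1.7725 = 27.484 min.

27.5 min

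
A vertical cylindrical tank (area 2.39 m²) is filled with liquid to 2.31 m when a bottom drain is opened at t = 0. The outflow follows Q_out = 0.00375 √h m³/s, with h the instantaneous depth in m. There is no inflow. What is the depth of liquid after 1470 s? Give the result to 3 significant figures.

0.134 m

With no inflow, A dh/dt = −0.00375 √h.
This is separable: 2 d(√h)/dt = −0.00375/A, so √h = √h₀ − (0.00375/(2A)) t.
√h = √2.31 − 0.00375·1470/(2·2.39) = 1.5199 − 1.1532 = 0.36663.
h = 0.36663² = 0.13441 m.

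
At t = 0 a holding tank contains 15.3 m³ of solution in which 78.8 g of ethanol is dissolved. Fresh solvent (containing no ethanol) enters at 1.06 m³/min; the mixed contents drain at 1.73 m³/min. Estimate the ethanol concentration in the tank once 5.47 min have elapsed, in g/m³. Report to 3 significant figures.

Total volume: dV/dt = Q_in − Q_out = -0.67000 m³/min, so V(t) = 15.3 − 0.67000 t and V(5.47) = 11.635 m³.
Species balance (pure solvent in): dm/dt = −Q_out · m/V(t).
Separate: dm/m = −Q_out dt/V(t) ⇒ ln(m/m₀) = −(Q_out/(Q_in−Q_out)) ln(V/V₀).
m = m₀ (V₀/V)^(Q_out/(Q_in−Q_out)) = 78.8 × (15.3/11.635)^(-2.5821) = 38.856 g.
C = m/V = 38.856/11.635 = 3.3396 g/m³.

3.34 g/m³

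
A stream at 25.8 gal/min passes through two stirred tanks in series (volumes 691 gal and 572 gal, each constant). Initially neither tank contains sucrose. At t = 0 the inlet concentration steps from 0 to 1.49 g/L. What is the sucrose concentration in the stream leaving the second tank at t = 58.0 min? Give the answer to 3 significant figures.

1.02 g/L

Species balance on tank i: dCᵢ/dt = (Cᵢ₋₁ − Cᵢ)/τᵢ with τᵢ = Vᵢ/Q.
τ₁ = 691/25.8 = 26.783 min; τ₂ = 572/25.8 = 22.171 min.
Tank 1: C₁ = C_in(1 − e^(−t/τ₁)). Tank 2 (τ₁ ≠ τ₂): C₂ = C_in[1 − (τ₁ e^(−t/τ₁) − τ₂ e^(−t/τ₂))/(τ₁ − τ₂)].
At t = 58.0: e^(−t/τ₁) = 0.11469, e^(−t/τ₂) = 0.073089.
C₂ = 1.49·[1 − (26.783·0.11469 − 22.171·0.073089)/(4.6124)] = 1.49·0.68537 = 1.0212 g/L.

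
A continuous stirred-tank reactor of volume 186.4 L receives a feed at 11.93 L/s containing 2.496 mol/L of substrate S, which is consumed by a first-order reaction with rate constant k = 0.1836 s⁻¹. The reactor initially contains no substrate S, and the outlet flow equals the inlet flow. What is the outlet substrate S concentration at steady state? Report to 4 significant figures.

0.6452 mol/L

V dC/dt = Q(C_in − C) − k V C.
Steady state (dC/dt = 0): C_ss = Q C_in/(Q + kV) = C_in/(1 + kV/Q).
C_ss = 11.93·2.496/(11.93 + 0.1836·186.4) = 29.7773/46.1530 = 0.645186 mol/L.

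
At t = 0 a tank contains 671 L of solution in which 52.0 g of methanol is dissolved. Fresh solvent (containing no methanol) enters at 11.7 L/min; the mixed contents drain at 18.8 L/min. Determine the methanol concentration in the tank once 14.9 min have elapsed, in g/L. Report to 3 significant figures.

Total volume: dV/dt = Q_in − Q_out = -7.1000 L/min, so V(t) = 671 − 7.1000 t and V(14.9) = 565.21 L.
No methanol enters, so dm/dt = −Q_out · (m/V).
Separate: dm/m = −Q_out dt/V(t) ⇒ ln(m/m₀) = −(Q_out/(Q_in−Q_out)) ln(V/V₀).
m = m₀ (V₀/V)^(Q_out/(Q_in−Q_out)) = 52.0 × (671/565.21)^(-2.6479) = 33.014 g.
C = m/V = 33.014/565.21 = 0.058411 g/L.

0.0584 g/L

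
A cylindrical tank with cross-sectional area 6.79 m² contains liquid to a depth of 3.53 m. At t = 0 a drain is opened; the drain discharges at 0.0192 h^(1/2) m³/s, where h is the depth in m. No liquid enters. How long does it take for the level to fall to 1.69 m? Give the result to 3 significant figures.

409 s

Volume balance on the tank: A dh/dt = −0.0192 √h.
∫ h^(−1/2) dh = −(0.0192/A) ∫ dt, giving 2√h = 2√h₀ − (0.0192/A) t.
t = 2A(√h₀ − √h)/0.0192 = 2·6.79·(√3.53 − √1.69)/0.0192
  = 13.580 × (1.8788 − 1.3000) / 0.0192 = 409.40 s.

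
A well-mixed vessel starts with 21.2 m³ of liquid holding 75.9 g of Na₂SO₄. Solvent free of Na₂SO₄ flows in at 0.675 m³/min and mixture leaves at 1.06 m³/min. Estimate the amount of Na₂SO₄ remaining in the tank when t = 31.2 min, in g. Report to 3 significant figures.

7.59 g

Let m(t) be the amount of Na₂SO₄. Volume: V(t) = V₀ + (Q_in − Q_out) t = 21.2 − 0.38500 t; V(31.2) = 9.1880 m³.
Species balance (pure solvent in): dm/dt = −Q_out · m/V(t).
dm/m = −Q_out dt/(V₀ − 0.38500 t); integrating gives ln(m/m₀) = −(Q_out/(Q_in−Q_out)) ln(V/V₀).
m = m₀ (V₀/V)^(Q_out/(Q_in−Q_out)) = 75.9 × (21.2/9.1880)^(-2.7532) = 7.5945 g.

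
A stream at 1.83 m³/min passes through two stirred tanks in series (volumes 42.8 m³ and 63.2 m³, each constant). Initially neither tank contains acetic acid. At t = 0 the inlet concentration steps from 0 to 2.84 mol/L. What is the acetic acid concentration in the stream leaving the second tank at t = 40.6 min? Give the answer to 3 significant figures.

1.17 mol/L

Time constants: τᵢ = Vᵢ/Q for each well-mixed tank.
τ₁ = 42.8/1.83 = 23.388 min; τ₂ = 63.2/1.83 = 34.536 min.
Solving the cascade with C₁(0)=C₂(0)=0 gives C₂(t) = C_in[1 − (τ₁ e^(−t/τ₁) − τ₂ e^(−t/τ₂))/(τ₁ − τ₂)].
At t = 40.6: e^(−t/τ₁) = 0.17624, e^(−t/τ₂) = 0.30863.
C₂ = 2.84·[1 − (23.388·0.17624 − 34.536·0.30863)/(-11.148)] = 2.84·0.41359 = 1.1746 mol/L.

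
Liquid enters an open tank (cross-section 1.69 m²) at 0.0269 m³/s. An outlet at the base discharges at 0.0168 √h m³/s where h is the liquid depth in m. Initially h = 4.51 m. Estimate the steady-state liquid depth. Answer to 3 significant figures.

A dh/dt = Q_in − 0.0168 √h. Steady state requires inflow = outflow:
Q_in = 0.0168 √h_ss ⇒ √h_ss = 0.0269/0.0168 = 1.6012.
h_ss = 1.6012² = 2.5638 m. (Since h₀ = 4.51 m > h_ss, the level will fall toward this value.)

2.56 m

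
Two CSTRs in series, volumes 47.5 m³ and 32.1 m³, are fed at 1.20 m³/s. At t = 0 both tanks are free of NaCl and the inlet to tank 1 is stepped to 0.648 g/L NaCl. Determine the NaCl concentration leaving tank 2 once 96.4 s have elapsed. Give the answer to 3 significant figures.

0.510 g/L

Each tank obeys Vᵢ dCᵢ/dt = Q(Cᵢ₋₁ − Cᵢ), so τᵢ = Vᵢ/Q.
τ₁ = 47.5/1.20 = 39.583 s; τ₂ = 32.1/1.20 = 26.750 s.
Tank 1: C₁ = C_in(1 − e^(−t/τ₁)). Tank 2 (τ₁ ≠ τ₂): C₂ = C_in[1 − (τ₁ e^(−t/τ₁) − τ₂ e^(−t/τ₂))/(τ₁ − τ₂)].
At t = 96.4: e^(−t/τ₁) = 0.087565, e^(−t/τ₂) = 0.027222.
C₂ = 0.648·[1 − (39.583·0.087565 − 26.750·0.027222)/(12.833)] = 0.648·0.78665 = 0.50975 g/L.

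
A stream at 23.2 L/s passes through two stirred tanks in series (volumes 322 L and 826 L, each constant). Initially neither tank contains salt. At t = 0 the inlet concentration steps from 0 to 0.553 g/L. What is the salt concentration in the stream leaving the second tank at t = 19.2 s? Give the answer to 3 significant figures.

Time constants: τᵢ = Vᵢ/Q for each well-mixed tank.
τ₁ = 322/23.2 = 13.879 s; τ₂ = 826/23.2 = 35.603 s.
Tank 1: C₁ = C_in(1 − e^(−t/τ₁)). Tank 2 (τ₁ ≠ τ₂): C₂ = C_in[1 − (τ₁ e^(−t/τ₁) − τ₂ e^(−t/τ₂))/(τ₁ − τ₂)].
At t = 19.2: e^(−t/τ₁) = 0.25074, e^(−t/τ₂) = 0.58317.
C₂ = 0.553·[1 − (13.879·0.25074 − 35.603·0.58317)/(-21.724)] = 0.553·0.20444 = 0.11305 g/L.

0.113 g/L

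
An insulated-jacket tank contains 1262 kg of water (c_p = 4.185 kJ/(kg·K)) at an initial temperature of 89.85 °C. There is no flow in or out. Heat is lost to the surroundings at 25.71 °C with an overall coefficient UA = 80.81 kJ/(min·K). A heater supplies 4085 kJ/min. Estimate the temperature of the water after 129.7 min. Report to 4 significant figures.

First-law balance (no shaft work): M c_p dT/dt = −UA(T − T_amb) + Q̇.
dT/dt = (T_ss − T)/τ with T_ss = T_amb + Q̇/UA = 25.71 + 4085/80.81 = 76.2607 °C, τ = M c_p/UA = 1262·4.185/80.81 = 65.3566 min.
Integrating: T(t) = T_ss + (T₀ − T_ss) e^(−t/τ).
T(129.7) = 76.2607 + (13.5893)·0.137450 = 78.1285 °C.

78.13 °C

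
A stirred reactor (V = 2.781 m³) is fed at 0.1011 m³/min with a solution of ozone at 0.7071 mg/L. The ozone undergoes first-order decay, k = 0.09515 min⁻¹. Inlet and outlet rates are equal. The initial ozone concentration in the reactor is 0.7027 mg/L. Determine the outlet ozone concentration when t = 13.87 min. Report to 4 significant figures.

0.2773 mg/L

Species balance: V dC/dt = Q C_in − Q C − k V C.
This is linear with rate a = Q/V + k = 0.131504 min⁻¹.
C_ss = Q C_in/(Q + kV) = 0.195476 mg/L; C(t) = C_ss + (C₀ − C_ss) e^(−a t).
C(13.87) = 0.195476 + (0.507224)·e^(−0.131504·13.87) = 0.195476 + (0.507224)·0.161386 = 0.277334 mg/L.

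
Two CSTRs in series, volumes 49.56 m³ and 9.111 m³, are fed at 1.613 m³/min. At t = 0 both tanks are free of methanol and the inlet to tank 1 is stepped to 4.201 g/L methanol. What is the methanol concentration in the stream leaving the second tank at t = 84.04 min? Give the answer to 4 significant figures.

3.867 g/L

Each tank obeys Vᵢ dCᵢ/dt = Q(Cᵢ₋₁ − Cᵢ), so τᵢ = Vᵢ/Q.
τ₁ = 49.56/1.613 = 30.7254 min; τ₂ = 9.111/1.613 = 5.64848 min.
Solving the cascade with C₁(0)=C₂(0)=0 gives C₂(t) = C_in[1 − (τ₁ e^(−t/τ₁) − τ₂ e^(−t/τ₂))/(τ₁ − τ₂)].
At t = 84.04: e^(−t/τ₁) = 0.0648810, e^(−t/τ₂) = 3.45478e-07.
C₂ = 4.201·[1 − (30.7254·0.0648810 − 5.64848·3.45478e-07)/(25.0769)] = 4.201·0.920505 = 3.86704 g/L.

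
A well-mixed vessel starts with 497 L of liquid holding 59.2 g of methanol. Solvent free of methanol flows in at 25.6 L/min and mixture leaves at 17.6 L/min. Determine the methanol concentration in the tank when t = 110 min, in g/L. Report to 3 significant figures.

Let m(t) be the amount of methanol. Volume: V(t) = V₀ + (Q_in − Q_out) t = 497 + 8.0000 t; V(110) = 1377.0 L.
Species balance (pure solvent in): dm/dt = −Q_out · m/V(t).
Separate: dm/m = −Q_out dt/V(t) ⇒ ln(m/m₀) = −(Q_out/(Q_in−Q_out)) ln(V/V₀).
m = m₀ (V₀/V)^(Q_out/(Q_in−Q_out)) = 59.2 × (497/1377.0)^(2.2000) = 6.2900 g.
C = m/V = 6.2900/1377.0 = 0.0045679 g/L.

0.00457 g/L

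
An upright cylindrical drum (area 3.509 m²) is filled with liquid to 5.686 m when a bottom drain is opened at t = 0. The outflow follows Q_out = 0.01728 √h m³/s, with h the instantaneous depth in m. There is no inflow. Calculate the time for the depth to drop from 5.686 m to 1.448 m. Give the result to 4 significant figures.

479.7 s

With no inflow, A dh/dt = −0.01728 √h.
This is separable: 2 d(√h)/dt = −0.01728/A, so √h = √h₀ − (0.01728/(2A)) t.
t = 2A(√h₀ − √h)/0.01728 = 2·3.509·(√5.686 − √1.448)/0.01728
  = 7.01800 × (2.38453 − 1.20333) / 0.01728 = 479.728 s.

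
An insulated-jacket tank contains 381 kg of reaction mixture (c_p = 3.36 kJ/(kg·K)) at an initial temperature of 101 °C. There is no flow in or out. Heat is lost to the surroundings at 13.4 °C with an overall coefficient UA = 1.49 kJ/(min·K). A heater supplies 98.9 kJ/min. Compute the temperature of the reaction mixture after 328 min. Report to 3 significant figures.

94.3 °C

Unsteady energy balance on the tank contents: M c_p dT/dt = −UA(T − T_amb) + Q̇.
dT/dt = (T_ss − T)/τ with T_ss = T_amb + Q̇/UA = 13.4 + 98.9/1.49 = 79.776 °C, τ = M c_p/UA = 381·3.36/1.49 = 859.17 min.
This is linear first-order; T(t) = T_ss + (T₀ − T_ss) e^(−t/τ).
T(328) = 79.776 + (21.224)·0.68266 = 94.265 °C.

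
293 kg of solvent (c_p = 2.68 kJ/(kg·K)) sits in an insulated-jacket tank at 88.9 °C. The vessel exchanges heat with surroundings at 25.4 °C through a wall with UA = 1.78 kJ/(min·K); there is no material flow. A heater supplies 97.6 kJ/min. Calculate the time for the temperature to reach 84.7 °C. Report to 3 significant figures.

M c_p dT/dt = −UA(T − T_amb) + Q̇.
τ = M c_p/UA = 441.15 min; T_ss = T_amb + Q̇/UA = 25.4 + 97.6/1.78 = 80.231 °C.
T(t) = T_ss + (T₀ − T_ss)e^(−t/τ); set T = 84.7:
t = −τ ln[(T − T_ss)/(T₀ − T_ss)] = −441.15 · ln(0.51549) = 292.32 min.

292 min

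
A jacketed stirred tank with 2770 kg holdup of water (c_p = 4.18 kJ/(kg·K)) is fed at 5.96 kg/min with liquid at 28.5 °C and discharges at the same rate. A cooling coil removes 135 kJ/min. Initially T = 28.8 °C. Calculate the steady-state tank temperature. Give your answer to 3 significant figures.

M c_p dT/dt = ṁ c_p (T_in − T) − Q̇.
At steady state dT/dt = 0 ⇒ T_ss = T_in − Q̇/(ṁ c_p) = 28.5 − 135/(5.96·4.18) = 23.081 °C.

23.1 °C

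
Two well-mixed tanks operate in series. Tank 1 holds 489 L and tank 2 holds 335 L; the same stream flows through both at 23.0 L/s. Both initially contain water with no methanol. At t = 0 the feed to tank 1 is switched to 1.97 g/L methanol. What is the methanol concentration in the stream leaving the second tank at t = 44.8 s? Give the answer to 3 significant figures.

1.41 g/L

Time constants: τᵢ = Vᵢ/Q for each well-mixed tank.
τ₁ = 489/23.0 = 21.261 s; τ₂ = 335/23.0 = 14.565 s.
Solving the cascade with C₁(0)=C₂(0)=0 gives C₂(t) = C_in[1 − (τ₁ e^(−t/τ₁) − τ₂ e^(−t/τ₂))/(τ₁ − τ₂)].
At t = 44.8: e^(−t/τ₁) = 0.12158, e^(−t/τ₂) = 0.046152.
C₂ = 1.97·[1 − (21.261·0.12158 − 14.565·0.046152)/(6.6957)] = 1.97·0.71433 = 1.4072 g/L.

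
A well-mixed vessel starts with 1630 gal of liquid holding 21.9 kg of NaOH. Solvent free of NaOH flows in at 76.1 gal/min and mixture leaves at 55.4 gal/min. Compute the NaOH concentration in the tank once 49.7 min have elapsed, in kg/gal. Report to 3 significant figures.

Total volume: dV/dt = Q_in − Q_out = 20.700 gal/min, so V(t) = 1630 + 20.700 t and V(49.7) = 2658.8 gal.
Solute balance: dm/dt = 0 − Q_out C = −Q_out m/V(t).
Separate: dm/m = −Q_out dt/V(t) ⇒ ln(m/m₀) = −(Q_out/(Q_in−Q_out)) ln(V/V₀).
m = m₀ (V₀/V)^(Q_out/(Q_in−Q_out)) = 21.9 × (1630/2658.8)^(2.6763) = 5.9120 kg.
C = m/V = 5.9120/2658.8 = 0.0022236 kg/gal.

0.00222 kg/gal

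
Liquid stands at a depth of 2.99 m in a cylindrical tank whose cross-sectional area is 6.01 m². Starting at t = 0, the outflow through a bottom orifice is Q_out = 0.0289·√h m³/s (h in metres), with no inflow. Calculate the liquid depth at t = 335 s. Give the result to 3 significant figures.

0.853 m

A dh/dt = −Q_out = −0.0289 √h.
∫ h^(−1/2) dh = −(0.0289/A) ∫ dt, giving 2√h = 2√h₀ − (0.0289/A) t.
√h = √2.99 − 0.0289·335/(2·6.01) = 1.7292 − 0.80545 = 0.92371.
h = 0.92371² = 0.85324 m.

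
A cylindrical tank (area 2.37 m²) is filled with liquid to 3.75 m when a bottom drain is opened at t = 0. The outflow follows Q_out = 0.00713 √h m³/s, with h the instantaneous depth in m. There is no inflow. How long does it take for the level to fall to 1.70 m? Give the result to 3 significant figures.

421 s

A dh/dt = −Q_out = −0.00713 √h.
Separate and integrate: 2(√h − √h₀) = −(0.00713/A) t.
t = 2A(√h₀ − √h)/0.00713 = 2·2.37·(√3.75 − √1.70)/0.00713
  = 4.7400 × (1.9365 − 1.3038) / 0.00713 = 420.58 s.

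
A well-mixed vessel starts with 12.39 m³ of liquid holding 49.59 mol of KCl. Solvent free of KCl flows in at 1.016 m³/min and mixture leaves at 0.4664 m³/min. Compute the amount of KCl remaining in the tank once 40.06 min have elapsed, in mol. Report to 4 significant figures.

Total volume: dV/dt = Q_in − Q_out = 0.549600 m³/min, so V(t) = 12.39 + 0.549600 t and V(40.06) = 34.4070 m³.
Solute balance: dm/dt = 0 − Q_out C = −Q_out m/V(t).
dm/m = −Q_out dt/(V₀ + 0.549600 t); integrating gives ln(m/m₀) = −(Q_out/(Q_in−Q_out)) ln(V/V₀).
m = m₀ (V₀/V)^(Q_out/(Q_in−Q_out)) = 49.59 × (12.39/34.4070)^(0.848617) = 20.8434 mol.

20.84 mol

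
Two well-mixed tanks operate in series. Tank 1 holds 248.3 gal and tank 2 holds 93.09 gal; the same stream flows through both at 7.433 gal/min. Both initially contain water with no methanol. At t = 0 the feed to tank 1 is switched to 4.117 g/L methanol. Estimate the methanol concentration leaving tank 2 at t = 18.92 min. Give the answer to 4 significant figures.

0.9239 g/L

Each tank obeys Vᵢ dCᵢ/dt = Q(Cᵢ₋₁ − Cᵢ), so τᵢ = Vᵢ/Q.
τ₁ = 248.3/7.433 = 33.4051 min; τ₂ = 93.09/7.433 = 12.5239 min.
Solving the cascade with C₁(0)=C₂(0)=0 gives C₂(t) = C_in[1 − (τ₁ e^(−t/τ₁) − τ₂ e^(−t/τ₂))/(τ₁ − τ₂)].
At t = 18.92: e^(−t/τ₁) = 0.567576, e^(−t/τ₂) = 0.220752.
C₂ = 4.117·[1 − (33.4051·0.567576 − 12.5239·0.220752)/(20.8812)] = 4.117·0.224410 = 0.923898 g/L.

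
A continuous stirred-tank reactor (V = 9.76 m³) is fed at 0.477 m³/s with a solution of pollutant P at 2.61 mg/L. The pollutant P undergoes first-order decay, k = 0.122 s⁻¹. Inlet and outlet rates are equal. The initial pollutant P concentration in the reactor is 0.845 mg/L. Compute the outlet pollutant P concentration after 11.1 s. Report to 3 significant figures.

0.761 mg/L

Accumulation = in − out − consumed: V dC/dt = Q C_in − Q C − k V C.
dC/dt = (Q/V) C_in − (Q/V + k) C; effective rate a = Q/V + k = 0.048873 + 0.122 = 0.17087 s⁻¹.
C_ss = Q C_in/(Q + kV) = 0.74651 mg/L; C(t) = C_ss + (C₀ − C_ss) e^(−a t).
C(11.1) = 0.74651 + (0.098490)·e^(−0.17087·11.1) = 0.74651 + (0.098490)·0.15006 = 0.76129 mg/L.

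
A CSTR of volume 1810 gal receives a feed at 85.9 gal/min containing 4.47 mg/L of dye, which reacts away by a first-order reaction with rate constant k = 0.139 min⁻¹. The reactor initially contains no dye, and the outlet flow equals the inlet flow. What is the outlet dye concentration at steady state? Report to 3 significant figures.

Species balance: V dC/dt = Q C_in − Q C − k V C.
Steady state (dC/dt = 0): C_ss = Q C_in/(Q + kV) = C_in/(1 + kV/Q).
C_ss = 85.9·4.47/(85.9 + 0.139·1810) = 383.97/337.49 = 1.1377 mg/L.

1.14 mg/L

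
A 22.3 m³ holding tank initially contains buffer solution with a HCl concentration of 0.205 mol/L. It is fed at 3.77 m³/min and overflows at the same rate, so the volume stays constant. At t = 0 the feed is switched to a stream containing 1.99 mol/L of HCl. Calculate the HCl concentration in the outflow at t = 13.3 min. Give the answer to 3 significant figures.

Species balance on the tank: V dC/dt = Q(C_in − C).
Rewrite as dC/dt + C/τ = C_in/τ, τ = V/Q = 5.9151 min.
Solution: C(t) = C_in + (C₀ − C_in) e^(−t/τ).
C(13.3) = 1.99 + (0.205 − 1.99)·e^(−13.3/5.9151) = 1.99 + (-1.7850)·0.10556 = 1.8016 mol/L.

1.80 mol/L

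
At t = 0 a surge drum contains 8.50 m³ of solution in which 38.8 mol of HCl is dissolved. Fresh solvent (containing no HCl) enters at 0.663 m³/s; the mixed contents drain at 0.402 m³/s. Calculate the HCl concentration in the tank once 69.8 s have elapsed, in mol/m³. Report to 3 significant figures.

0.249 mol/m³

Total volume: dV/dt = Q_in − Q_out = 0.26100 m³/s, so V(t) = 8.50 + 0.26100 t and V(69.8) = 26.718 m³.
Solute balance: dm/dt = 0 − Q_out C = −Q_out m/V(t).
Separate: dm/m = −Q_out dt/V(t) ⇒ ln(m/m₀) = −(Q_out/(Q_in−Q_out)) ln(V/V₀).
m = m₀ (V₀/V)^(Q_out/(Q_in−Q_out)) = 38.8 × (8.50/26.718)^(1.5402) = 6.6489 mol.
C = m/V = 6.6489/26.718 = 0.24886 mol/m³.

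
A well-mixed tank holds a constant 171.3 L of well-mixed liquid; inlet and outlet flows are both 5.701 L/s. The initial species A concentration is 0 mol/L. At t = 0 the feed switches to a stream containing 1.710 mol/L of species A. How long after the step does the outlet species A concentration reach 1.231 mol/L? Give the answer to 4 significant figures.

Species balance: V dC/dt = Q(C_in − C) ⇒ τ = V/Q = 30.0474 s.
C(t) = C_in + (C₀ − C_in) e^(−t/τ). Set C = 1.231 and solve for t:
e^(−t/τ) = (C − C_in)/(C₀ − C_in) = (1.231 − 1.710)/(0 − 1.710) = 0.280117
t = −τ ln(…) = 30.0474 × 1.27255 = 38.2367 s.

38.24 s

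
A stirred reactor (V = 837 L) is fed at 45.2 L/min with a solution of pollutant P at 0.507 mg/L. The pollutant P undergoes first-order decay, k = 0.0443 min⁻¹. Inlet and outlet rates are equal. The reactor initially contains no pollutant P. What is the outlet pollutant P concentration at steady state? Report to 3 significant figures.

Accumulation = in − out − consumed: V dC/dt = Q C_in − Q C − k V C.
At steady state: 0 = Q C_in − (Q + kV) C_ss, so C_ss = Q C_in/(Q + kV).
C_ss = 45.2·0.507/(45.2 + 0.0443·837) = 22.916/82.279 = 0.27852 mg/L.

0.279 mg/L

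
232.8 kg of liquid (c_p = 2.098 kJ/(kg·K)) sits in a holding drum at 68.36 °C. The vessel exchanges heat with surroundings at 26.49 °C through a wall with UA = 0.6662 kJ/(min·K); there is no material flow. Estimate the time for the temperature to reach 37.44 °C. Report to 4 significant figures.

983.3 min

M c_p dT/dt = −UA(T − T_amb).
τ = M c_p/UA = 733.135 min; T_ss = T_amb = 26.4900 °C.
T(t) = T_ss + (T₀ − T_ss)e^(−t/τ); set T = 37.44:
t = −τ ln[(T − T_ss)/(T₀ − T_ss)] = −733.135 · ln(0.261524) = 983.302 min.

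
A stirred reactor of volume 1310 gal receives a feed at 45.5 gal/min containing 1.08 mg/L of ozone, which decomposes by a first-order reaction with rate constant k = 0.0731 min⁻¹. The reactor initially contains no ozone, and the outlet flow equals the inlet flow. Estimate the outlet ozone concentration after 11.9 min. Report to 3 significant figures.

0.251 mg/L

Species balance: V dC/dt = Q C_in − Q C − k V C.
This is linear with rate a = Q/V + k = 0.10783 min⁻¹.
C_ss = Q C_in/(Q + kV) = 0.34787 mg/L; C(t) = C_ss + (C₀ − C_ss) e^(−a t).
C(11.9) = 0.34787 + (-0.34787)·e^(−0.10783·11.9) = 0.34787 + (-0.34787)·0.27715 = 0.25146 mg/L.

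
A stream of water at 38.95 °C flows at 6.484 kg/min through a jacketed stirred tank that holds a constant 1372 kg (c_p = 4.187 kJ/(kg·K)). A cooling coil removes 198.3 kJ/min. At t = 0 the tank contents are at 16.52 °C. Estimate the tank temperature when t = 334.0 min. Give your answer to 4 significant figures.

28.53 °C

First-law balance (no shaft work): M c_p dT/dt = ṁ c_p (T_in − T) − 198.3.
τ = M/ṁ = 211.598 min; T_ss = T_in − Q̇/(ṁ c_p) = 38.95 − 198.3/(6.484·4.187) = 31.6457 °C.
Solution: T(t) = T_ss + (T₀ − T_ss) e^(−t/τ).
T(334.0) = 31.6457 + (-15.1257)·e^(−334.0/211.598) = 31.6457 + (-15.1257)·0.206291 = 28.5254 °C.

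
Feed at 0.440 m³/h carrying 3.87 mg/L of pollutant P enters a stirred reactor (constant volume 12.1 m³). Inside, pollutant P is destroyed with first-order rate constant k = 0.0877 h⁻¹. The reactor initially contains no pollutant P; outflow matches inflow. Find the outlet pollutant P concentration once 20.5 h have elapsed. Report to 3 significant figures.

1.05 mg/L

V dC/dt = Q(C_in − C) − k V C.
This is linear with rate a = Q/V + k = 0.12406 h⁻¹.
C_ss = Q C_in/(Q + kV) = 1.1343 mg/L; C(t) = C_ss + (C₀ − C_ss) e^(−a t).
C(20.5) = 1.1343 + (-1.1343)·e^(−0.12406·20.5) = 1.1343 + (-1.1343)·0.078606 = 1.0452 mg/L.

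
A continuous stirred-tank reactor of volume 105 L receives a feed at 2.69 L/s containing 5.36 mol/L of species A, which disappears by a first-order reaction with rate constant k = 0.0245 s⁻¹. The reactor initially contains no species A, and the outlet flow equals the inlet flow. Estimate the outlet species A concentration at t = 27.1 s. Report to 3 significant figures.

Species balance: V dC/dt = Q C_in − Q C − k V C.
dC/dt = (Q/V) C_in − (Q/V + k) C; effective rate a = Q/V + k = 0.025619 + 0.0245 = 0.050119 s⁻¹.
C_ss = Q C_in/(Q + kV) = 2.7398 mol/L; C(t) = C_ss + (C₀ − C_ss) e^(−a t).
C(27.1) = 2.7398 + (-2.7398)·e^(−0.050119·27.1) = 2.7398 + (-2.7398)·0.25712 = 2.0354 mol/L.

2.04 mol/L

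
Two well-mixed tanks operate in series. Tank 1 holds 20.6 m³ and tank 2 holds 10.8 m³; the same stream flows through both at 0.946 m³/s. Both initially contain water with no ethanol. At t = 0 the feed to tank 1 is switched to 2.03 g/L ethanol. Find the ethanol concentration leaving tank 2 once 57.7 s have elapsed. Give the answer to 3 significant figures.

Species balance on tank i: dCᵢ/dt = (Cᵢ₋₁ − Cᵢ)/τᵢ with τᵢ = Vᵢ/Q.
τ₁ = 20.6/0.946 = 21.776 s; τ₂ = 10.8/0.946 = 11.416 s.
Tank 1: C₁ = C_in(1 − e^(−t/τ₁)). Tank 2 (τ₁ ≠ τ₂): C₂ = C_in[1 − (τ₁ e^(−t/τ₁) − τ₂ e^(−t/τ₂))/(τ₁ − τ₂)].
At t = 57.7: e^(−t/τ₁) = 0.070671, e^(−t/τ₂) = 0.0063832.
C₂ = 2.03·[1 − (21.776·0.070671 − 11.416·0.0063832)/(10.359)] = 2.03·0.85848 = 1.7427 g/L.

1.74 g/L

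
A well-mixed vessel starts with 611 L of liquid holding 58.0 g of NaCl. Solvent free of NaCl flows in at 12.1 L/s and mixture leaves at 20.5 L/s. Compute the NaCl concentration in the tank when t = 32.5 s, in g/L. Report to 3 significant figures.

0.0405 g/L

Let m(t) be the amount of NaCl. Volume: V(t) = V₀ + (Q_in − Q_out) t = 611 − 8.4000 t; V(32.5) = 338.00 L.
Species balance (pure solvent in): dm/dt = −Q_out · m/V(t).
dm/m = −Q_out dt/(V₀ − 8.4000 t); integrating gives ln(m/m₀) = −(Q_out/(Q_in−Q_out)) ln(V/V₀).
m = m₀ (V₀/V)^(Q_out/(Q_in−Q_out)) = 58.0 × (611/338.00)^(-2.4405) = 13.675 g.
C = m/V = 13.675/338.00 = 0.040458 g/L.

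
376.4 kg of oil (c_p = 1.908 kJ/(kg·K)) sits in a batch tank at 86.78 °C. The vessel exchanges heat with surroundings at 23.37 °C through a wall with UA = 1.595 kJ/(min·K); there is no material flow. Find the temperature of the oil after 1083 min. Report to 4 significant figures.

29.09 °C

M c_p dT/dt = −UA(T − T_amb).
dT/dt = (T_ss − T)/τ with T_ss = T_amb = 23.3700 °C, τ = M c_p/UA = 376.4·1.908/1.595 = 450.264 min.
T approaches T_ss exponentially: T(t) = T_ss + (T₀ − T_ss) e^(−t/τ).
T(1083) = 23.3700 + (63.4100)·0.0902425 = 29.0923 °C.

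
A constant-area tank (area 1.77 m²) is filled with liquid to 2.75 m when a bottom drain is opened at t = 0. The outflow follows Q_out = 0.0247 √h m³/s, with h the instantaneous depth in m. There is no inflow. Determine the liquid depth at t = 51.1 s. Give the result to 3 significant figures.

A dh/dt = −Q_out = −0.0247 √h.
This is separable: 2 d(√h)/dt = −0.0247/A, so √h = √h₀ − (0.0247/(2A)) t.
√h = √2.75 − 0.0247·51.1/(2·1.77) = 1.6583 − 0.35655 = 1.3018.
h = 1.3018² = 1.6946 m.

1.69 m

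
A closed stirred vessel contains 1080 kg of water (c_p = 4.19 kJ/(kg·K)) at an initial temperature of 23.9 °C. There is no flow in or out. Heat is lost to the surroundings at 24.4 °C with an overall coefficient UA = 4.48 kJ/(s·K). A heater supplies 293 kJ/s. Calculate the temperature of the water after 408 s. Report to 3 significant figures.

Heat balance on the well-mixed liquid: M c_p dT/dt = −UA(T − T_amb) + Q̇.
dT/dt = (T_ss − T)/τ with T_ss = T_amb + Q̇/UA = 24.4 + 293/4.48 = 89.802 °C, τ = M c_p/UA = 1080·4.19/4.48 = 1010.1 s.
This is linear first-order; T(t) = T_ss + (T₀ − T_ss) e^(−t/τ).
T(408) = 89.802 + (-65.902)·0.66769 = 45.800 °C.

45.8 °C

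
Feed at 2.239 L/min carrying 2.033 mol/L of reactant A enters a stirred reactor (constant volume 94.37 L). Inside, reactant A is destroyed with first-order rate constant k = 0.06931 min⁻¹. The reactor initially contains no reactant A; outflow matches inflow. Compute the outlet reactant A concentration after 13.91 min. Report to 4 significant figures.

Accumulation = in − out − consumed: V dC/dt = Q C_in − Q C − k V C.
dC/dt = (Q/V) C_in − (Q/V + k) C; effective rate a = Q/V + k = 0.0237258 + 0.06931 = 0.0930358 min⁻¹.
C_ss = Q C_in/(Q + kV) = 0.518451 mol/L; C(t) = C_ss + (C₀ − C_ss) e^(−a t).
C(13.91) = 0.518451 + (-0.518451)·e^(−0.0930358·13.91) = 0.518451 + (-0.518451)·0.274137 = 0.376324 mol/L.

0.3763 mol/L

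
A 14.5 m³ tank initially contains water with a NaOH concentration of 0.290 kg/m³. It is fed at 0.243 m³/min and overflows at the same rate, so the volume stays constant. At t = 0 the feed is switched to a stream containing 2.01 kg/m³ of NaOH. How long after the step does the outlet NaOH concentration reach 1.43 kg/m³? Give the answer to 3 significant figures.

64.9 min

Species balance: V dC/dt = Q(C_in − C) ⇒ τ = V/Q = 59.671 min.
C(t) = C_in + (C₀ − C_in) e^(−t/τ). Set C = 1.43 and solve for t:
e^(−t/τ) = (C − C_in)/(C₀ − C_in) = (1.43 − 2.01)/(0.290 − 2.01) = 0.33721
t = −τ ln(…) = 59.671 × 1.0871 = 64.865 min.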